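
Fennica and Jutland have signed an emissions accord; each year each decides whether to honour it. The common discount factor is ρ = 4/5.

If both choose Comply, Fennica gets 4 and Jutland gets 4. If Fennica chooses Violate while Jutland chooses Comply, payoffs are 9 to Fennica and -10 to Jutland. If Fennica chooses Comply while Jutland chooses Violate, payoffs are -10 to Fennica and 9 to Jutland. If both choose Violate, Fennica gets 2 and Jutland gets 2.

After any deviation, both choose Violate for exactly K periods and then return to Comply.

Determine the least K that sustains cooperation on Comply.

No profitable deviation requires (4−2)(ρ+…+ρ^K) ≥ 9−4, i.e. ρ+…+ρ^K ≥ 5/2 ≈ 2.5000.
With ρ = 4/5, the partial sums are K=1: 0.8000, K=2: 1.4400, K=3: 1.9520, K=4: 2.3616, K=5: 2.6893.
K = 5 is the first length at which the sum reaches 2.5000.

5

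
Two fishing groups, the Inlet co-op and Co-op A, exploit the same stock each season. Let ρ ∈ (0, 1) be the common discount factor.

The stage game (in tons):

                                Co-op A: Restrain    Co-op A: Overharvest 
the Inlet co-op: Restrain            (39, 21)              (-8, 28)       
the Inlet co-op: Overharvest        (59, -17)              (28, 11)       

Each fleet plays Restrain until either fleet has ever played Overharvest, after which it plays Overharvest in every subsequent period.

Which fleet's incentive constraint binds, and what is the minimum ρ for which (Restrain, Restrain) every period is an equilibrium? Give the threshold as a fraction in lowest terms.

the Inlet co-op; ρ ≥ 20/31

For the Inlet co-op: deviation gain 59−39 = 20, per-period punishment loss 39−28 = 11. IC gives ρ ≥ 20/31.
For Co-op A: gain 7, loss 10 per period, so ρ ≥ 7/17.
The tighter constraint is the Inlet co-op's, so cooperation needs ρ ≥ 20/31.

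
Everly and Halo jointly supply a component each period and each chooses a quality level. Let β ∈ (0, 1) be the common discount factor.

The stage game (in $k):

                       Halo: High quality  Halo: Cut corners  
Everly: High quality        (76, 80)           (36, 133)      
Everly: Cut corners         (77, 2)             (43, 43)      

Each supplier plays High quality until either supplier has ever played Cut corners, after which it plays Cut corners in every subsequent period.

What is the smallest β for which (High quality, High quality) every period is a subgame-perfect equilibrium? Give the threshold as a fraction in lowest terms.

For Everly: deviation gain 77−76 = 1, per-period punishment loss 76−43 = 33. IC gives β ≥ 1/34.
For Halo: gain 53, loss 37 per period, so β ≥ 53/90.
The tighter constraint is Halo's, so cooperation needs β ≥ 53/90.

53/90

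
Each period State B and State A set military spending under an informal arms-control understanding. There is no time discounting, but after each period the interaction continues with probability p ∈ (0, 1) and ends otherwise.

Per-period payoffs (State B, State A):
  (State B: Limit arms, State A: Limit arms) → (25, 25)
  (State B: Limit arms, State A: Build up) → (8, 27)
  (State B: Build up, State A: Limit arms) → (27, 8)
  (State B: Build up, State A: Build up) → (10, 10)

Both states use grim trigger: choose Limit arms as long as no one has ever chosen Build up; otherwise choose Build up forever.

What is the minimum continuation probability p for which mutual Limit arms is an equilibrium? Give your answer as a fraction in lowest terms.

2/17

With no time discounting, the continuation probability p plays the role of the discount factor.
Grim-trigger IC: 25/(1−p) ≥ 27 + 10p/(1−p) ⇒ p ≥ (27−25)/(27−10) = 2/17.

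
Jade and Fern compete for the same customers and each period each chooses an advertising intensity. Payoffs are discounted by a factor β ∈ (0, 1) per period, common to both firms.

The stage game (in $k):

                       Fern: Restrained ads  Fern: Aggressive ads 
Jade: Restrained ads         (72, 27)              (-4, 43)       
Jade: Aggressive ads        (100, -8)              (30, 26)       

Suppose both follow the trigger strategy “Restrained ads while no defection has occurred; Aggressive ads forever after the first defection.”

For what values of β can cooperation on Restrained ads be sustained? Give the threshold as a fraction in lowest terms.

16/17

For Jade: deviation gain 100−72 = 28, per-period punishment loss 72−30 = 42. IC gives β ≥ 28/70 = 2/5.
For Fern: gain 16, loss 1 per period, so β ≥ 16/17.
The tighter constraint is Fern's, so cooperation needs β ≥ 16/17.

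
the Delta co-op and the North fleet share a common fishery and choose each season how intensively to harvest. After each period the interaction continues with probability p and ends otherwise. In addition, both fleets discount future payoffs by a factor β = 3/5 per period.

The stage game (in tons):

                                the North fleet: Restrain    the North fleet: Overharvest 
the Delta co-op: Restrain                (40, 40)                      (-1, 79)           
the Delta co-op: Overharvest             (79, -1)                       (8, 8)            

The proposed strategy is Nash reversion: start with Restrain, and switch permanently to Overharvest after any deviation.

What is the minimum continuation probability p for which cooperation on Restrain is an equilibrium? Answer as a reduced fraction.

65/71

Expected continuation weight on next period's payoff is β·p = 3/5·p, which plays the role of the discount factor.
Cooperation requires 3/5·p ≥ (79−40)/(79−8) = 39/71, hence p ≥ 65/71.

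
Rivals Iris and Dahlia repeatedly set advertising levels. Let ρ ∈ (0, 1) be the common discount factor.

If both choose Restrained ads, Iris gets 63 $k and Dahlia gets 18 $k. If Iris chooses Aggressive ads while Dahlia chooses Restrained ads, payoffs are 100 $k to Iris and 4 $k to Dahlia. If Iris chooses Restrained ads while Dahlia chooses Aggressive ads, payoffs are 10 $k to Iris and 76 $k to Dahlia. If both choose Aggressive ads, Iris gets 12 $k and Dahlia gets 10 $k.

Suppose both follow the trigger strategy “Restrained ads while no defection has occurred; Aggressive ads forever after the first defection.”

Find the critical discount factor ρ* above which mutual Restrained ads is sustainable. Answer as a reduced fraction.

Iris's threshold: (100−63)/(100−12) = 37/88.
Dahlia's threshold: (76−18)/(76−10) = 29/33.
37/88 < 29/33, so Dahlia binds and ρ* = 29/33.

29/33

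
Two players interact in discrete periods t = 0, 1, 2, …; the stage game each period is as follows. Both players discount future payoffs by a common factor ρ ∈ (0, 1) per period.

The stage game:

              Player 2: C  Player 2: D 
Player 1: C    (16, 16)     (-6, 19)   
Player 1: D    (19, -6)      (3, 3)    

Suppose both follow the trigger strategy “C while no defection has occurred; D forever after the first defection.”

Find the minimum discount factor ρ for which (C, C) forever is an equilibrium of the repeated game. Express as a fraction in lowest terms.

3/16

Cooperation forever yields 16 each period: 16/(1−ρ).
Deviating yields 19 once, then 3 forever: 19 + 3ρ/(1−ρ).
No profitable deviation requires 16/(1−ρ) ≥ 19 + 3ρ/(1−ρ).
Multiplying by (1−ρ): 16 ≥ 19(1−ρ) + 3ρ = 19 − 16ρ.
So 16ρ ≥ 3, i.e. ρ ≥ 3/16.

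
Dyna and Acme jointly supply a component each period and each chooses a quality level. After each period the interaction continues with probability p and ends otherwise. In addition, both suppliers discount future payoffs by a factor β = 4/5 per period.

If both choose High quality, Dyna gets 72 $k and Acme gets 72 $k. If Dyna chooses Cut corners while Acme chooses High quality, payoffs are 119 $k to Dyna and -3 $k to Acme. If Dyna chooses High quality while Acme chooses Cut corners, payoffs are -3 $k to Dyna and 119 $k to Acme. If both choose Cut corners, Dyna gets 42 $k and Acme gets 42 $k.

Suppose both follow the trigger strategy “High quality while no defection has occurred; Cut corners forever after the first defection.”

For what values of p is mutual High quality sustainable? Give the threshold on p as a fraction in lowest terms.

235/308

With continuation probability p and discount β, the effective per-period discount factor is βp.
Grim-trigger IC: βp ≥ (119−72)/(119−42) = 47/77.
So p ≥ (47/77)/(4/5) = 235/308.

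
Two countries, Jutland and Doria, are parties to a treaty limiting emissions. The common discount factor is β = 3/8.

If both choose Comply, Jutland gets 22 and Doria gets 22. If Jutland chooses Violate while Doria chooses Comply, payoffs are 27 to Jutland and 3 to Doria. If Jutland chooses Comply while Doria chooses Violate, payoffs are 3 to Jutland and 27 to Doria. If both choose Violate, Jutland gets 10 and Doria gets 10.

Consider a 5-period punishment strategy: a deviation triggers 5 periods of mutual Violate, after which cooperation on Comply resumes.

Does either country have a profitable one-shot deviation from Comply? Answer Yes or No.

A one-shot deviation gives 27 now, then 10 for 5 periods, then back to 22.
Gain from deviating: (27−22) today; loss: (22−10) in each of the next 5 periods.
No-deviation condition: (22−10)(β+…+β^5) ≥ 27−22, i.e. β+…+β^5 ≥ 5/12.
At β = 3/8: β+…+β^5 = 0.5956 ≥ 0.4167.
So cooperation is sustainable.

No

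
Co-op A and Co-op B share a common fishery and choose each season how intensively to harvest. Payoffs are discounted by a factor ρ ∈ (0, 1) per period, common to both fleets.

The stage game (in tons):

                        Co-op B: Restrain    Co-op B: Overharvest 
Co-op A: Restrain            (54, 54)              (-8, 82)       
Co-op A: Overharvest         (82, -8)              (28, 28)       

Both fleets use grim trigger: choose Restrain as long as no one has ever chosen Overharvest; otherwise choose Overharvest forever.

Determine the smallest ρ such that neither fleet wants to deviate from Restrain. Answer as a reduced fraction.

14/27

54/(1−ρ) ≥ 82 + 28ρ/(1−ρ)
54 ≥ 82 − 54ρ
ρ ≥ 28/54 = 14/27.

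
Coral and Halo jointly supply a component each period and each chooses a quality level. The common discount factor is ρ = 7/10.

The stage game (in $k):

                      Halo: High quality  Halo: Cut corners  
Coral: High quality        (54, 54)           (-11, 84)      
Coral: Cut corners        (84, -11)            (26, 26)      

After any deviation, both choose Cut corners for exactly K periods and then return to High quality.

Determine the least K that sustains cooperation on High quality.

2

IC: ρ(1−ρ^K)/(1−ρ) ≥ (84−54)/(54−26) = 15/14.
With ρ = 7/10: need 1 − ρ^K ≥ 15/14·(1−7/10)/(7/10), i.e. ρ^K ≤ 0.5408.
Since (7/10)^1 = 0.7000 and (7/10)^2 = 0.4900, the smallest such K is 2.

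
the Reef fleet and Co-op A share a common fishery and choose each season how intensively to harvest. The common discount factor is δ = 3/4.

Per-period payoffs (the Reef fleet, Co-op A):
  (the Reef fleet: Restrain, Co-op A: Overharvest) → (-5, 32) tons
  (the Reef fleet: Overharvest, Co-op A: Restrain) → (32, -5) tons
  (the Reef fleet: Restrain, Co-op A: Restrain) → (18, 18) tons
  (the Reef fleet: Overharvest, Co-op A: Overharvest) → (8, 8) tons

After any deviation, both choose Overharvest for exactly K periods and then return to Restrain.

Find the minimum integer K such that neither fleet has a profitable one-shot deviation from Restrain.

3

No profitable deviation requires (18−8)(δ+…+δ^K) ≥ 32−18, i.e. δ+…+δ^K ≥ 7/5 ≈ 1.4000.
With δ = 3/4, the partial sums are K=1: 0.7500, K=2: 1.3125, K=3: 1.7344.
K = 3 is the first length at which the sum reaches 1.4000.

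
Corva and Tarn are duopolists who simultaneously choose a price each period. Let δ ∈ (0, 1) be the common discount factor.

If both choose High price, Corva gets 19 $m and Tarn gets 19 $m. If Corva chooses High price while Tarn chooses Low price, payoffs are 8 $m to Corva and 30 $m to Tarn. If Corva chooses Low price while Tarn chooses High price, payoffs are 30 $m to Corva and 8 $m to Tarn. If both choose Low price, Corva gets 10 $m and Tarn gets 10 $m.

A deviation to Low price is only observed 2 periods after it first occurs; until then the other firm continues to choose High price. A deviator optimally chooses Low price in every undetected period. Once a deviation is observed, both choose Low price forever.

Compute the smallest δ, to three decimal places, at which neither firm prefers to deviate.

0.742

Deviating for the 2 undetected periods gains 30−19 = 11 per period over cooperation, then loses 19−10 = 9 per period forever once punishment starts.
Gain: 11(1 + δ + … + δ^1); loss: 9·δ^2/(1−δ).
No profitable deviation ⇔ 11(1−δ^2) ≤ 9·δ^2, i.e. δ^2 ≥ 11/(11+9) = 11/20.
Hence δ ≥ (11/20)^(1/2) ≈ 0.742.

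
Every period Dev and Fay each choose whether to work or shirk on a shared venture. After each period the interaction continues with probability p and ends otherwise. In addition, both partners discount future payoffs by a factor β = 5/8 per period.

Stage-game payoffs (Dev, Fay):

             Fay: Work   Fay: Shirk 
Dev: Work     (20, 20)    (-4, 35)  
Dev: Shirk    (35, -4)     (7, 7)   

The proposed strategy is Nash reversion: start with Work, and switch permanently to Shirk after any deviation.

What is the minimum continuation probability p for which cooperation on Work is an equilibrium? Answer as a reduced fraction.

6/7

Expected continuation weight on next period's payoff is β·p = 5/8·p, which plays the role of the discount factor.
Cooperation requires 5/8·p ≥ (35−20)/(35−7) = 15/28, hence p ≥ 6/7.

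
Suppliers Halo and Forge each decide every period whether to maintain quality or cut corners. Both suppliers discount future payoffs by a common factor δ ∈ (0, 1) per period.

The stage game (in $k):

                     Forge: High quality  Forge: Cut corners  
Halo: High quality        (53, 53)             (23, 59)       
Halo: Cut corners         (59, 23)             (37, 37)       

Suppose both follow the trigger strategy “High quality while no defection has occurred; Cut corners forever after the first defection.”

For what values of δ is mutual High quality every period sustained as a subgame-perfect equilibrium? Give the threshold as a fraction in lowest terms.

53/(1−δ) ≥ 59 + 37δ/(1−δ)
53 ≥ 59 − 22δ
δ ≥ 6/22 = 3/11.

3/11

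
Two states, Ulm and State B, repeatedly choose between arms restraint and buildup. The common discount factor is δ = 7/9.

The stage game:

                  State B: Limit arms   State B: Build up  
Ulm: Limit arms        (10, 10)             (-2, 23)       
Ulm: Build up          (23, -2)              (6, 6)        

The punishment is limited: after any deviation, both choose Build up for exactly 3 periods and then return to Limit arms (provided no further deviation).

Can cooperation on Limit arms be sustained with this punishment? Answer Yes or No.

A one-shot deviation gives 23 now, then 6 for 3 periods, then back to 10.
Gain from deviating: (23−10) today; loss: (10−6) in each of the next 3 periods.
No-deviation condition: (10−6)(δ+…+δ^3) ≥ 23−10, i.e. δ+…+δ^3 ≥ 13/4.
At δ = 7/9: δ+…+δ^3 = 1.8532 < 3.2500.
So cooperation is not sustainable.

No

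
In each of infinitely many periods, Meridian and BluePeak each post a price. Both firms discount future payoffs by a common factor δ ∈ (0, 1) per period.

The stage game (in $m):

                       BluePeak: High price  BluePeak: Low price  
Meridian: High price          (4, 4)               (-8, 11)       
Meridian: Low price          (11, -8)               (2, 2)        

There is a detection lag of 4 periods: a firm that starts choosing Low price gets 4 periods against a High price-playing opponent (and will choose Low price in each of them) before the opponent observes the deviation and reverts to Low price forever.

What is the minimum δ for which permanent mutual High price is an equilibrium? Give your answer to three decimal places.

A deviator earns 11 for 4 periods, then 2 forever; cooperating earns 4 forever. Multiplying the IC by (1−δ):
4 ≥ 11(1−δ^4) + 2δ^4, so 9·δ^4 ≥ 7 and δ^4 ≥ 7/9.
δ ≥ (7/9)^(1/4) ≈ 0.939.

0.939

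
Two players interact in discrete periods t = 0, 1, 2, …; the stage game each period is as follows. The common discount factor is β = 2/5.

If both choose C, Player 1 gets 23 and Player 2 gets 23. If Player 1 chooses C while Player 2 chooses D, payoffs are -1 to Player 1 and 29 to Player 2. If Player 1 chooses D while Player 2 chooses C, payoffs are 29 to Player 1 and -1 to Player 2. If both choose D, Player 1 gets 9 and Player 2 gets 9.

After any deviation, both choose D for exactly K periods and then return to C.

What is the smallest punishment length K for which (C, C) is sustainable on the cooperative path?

IC: β(1−β^K)/(1−β) ≥ (29−23)/(23−9) = 3/7.
With β = 2/5: need 1 − β^K ≥ 3/7·(1−2/5)/(2/5), i.e. β^K ≤ 0.3571.
Since (2/5)^1 = 0.4000 and (2/5)^2 = 0.1600, the smallest such K is 2.

2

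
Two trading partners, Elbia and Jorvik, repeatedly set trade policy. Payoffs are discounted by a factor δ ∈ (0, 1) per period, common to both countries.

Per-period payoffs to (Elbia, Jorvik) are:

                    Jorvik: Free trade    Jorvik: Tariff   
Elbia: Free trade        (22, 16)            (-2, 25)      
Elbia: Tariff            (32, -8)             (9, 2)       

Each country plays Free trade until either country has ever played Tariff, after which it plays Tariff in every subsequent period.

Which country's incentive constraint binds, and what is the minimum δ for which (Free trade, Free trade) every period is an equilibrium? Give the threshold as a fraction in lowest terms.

Elbia: cooperation gives 22 each period; deviation gives 32 once then 9 forever.
  22/(1−δ) ≥ 32 + 9δ/(1−δ) ⇒ δ ≥ 10/23.
Jorvik: cooperation gives 16 each period; deviation gives 25 once then 2 forever.
  δ ≥ 9/23.
Both must hold, so the binding constraint is Elbia's: δ ≥ 10/23.

Elbia; δ ≥ 10/23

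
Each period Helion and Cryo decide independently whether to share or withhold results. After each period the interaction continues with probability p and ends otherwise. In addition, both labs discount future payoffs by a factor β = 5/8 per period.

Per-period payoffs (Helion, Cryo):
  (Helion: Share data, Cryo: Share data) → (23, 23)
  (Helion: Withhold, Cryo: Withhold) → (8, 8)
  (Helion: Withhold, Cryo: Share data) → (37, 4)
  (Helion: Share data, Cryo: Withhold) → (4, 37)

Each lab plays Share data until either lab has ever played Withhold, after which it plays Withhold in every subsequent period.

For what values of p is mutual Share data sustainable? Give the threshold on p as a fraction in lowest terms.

With continuation probability p and discount β, the effective per-period discount factor is βp.
Grim-trigger IC: βp ≥ (37−23)/(37−8) = 14/29.
So p ≥ (14/29)/(5/8) = 112/145.

112/145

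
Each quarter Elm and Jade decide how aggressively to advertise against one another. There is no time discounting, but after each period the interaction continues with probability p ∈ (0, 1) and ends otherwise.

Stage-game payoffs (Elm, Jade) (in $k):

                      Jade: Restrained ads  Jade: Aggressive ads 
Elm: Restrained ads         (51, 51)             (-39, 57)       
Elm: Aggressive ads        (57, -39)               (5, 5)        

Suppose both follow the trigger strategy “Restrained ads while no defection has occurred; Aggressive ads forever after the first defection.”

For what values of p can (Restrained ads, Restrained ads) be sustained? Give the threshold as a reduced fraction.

Expected cooperation value is 51 + p·51 + p²·51 + … = 51/(1−p); deviation gives 57 + p·5/(1−p).
51 ≥ 57(1−p) + 5p ⇒ 52p ≥ 6 ⇒ p ≥ 6/52 = 3/26.

3/26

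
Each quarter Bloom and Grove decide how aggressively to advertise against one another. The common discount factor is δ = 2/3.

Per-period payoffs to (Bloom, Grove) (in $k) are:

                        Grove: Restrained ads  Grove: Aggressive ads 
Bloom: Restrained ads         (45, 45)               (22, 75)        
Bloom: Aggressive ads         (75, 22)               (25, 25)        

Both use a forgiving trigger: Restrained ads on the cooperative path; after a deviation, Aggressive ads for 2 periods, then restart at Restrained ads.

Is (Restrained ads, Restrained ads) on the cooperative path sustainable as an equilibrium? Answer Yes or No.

Comparing payoff streams over the 3 periods until play realigns: cooperate → 45(1+δ+…+δ^2); deviate → 75 + 25(δ+…+δ^2).
Cooperation is sustained iff (45−25)(δ+…+δ^2) ≥ 75−45.
δ+…+δ^2 = 2/3·(1−(2/3)^2)/(1−2/3) = 1.1111, and (75−45)/(45−25) = 1.5000.
1.1111 < 1.5000, so cooperation is not sustainable.

No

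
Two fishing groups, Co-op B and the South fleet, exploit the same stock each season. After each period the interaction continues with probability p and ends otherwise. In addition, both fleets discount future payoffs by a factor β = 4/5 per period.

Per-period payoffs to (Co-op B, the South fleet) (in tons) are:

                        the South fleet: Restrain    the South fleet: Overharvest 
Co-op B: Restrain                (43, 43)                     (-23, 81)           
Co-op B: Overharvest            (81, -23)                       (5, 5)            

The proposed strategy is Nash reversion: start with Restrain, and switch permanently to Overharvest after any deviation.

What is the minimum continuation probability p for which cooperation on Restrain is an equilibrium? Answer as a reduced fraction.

Expected continuation weight on next period's payoff is β·p = 4/5·p, which plays the role of the discount factor.
Cooperation requires 4/5·p ≥ (81−43)/(81−5) = 1/2, hence p ≥ 5/8.

5/8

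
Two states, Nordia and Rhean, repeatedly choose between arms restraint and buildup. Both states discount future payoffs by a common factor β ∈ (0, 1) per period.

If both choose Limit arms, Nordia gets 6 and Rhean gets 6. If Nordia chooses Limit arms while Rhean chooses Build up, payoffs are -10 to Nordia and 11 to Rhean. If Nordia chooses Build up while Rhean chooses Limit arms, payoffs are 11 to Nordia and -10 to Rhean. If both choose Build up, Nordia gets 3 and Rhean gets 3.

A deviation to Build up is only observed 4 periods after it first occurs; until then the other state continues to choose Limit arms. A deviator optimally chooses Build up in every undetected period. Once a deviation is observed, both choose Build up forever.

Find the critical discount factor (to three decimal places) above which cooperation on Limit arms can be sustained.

0.889

The best deviation is to choose Build up for all 4 undetected periods, earning 11 each, then 3 forever once detected.
Deviation value: 11(1−β^4)/(1−β) + 3β^4/(1−β); cooperation value: 6/(1−β).
IC: 6 ≥ 11(1−β^4) + 3β^4 = 11 − 8β^4.
So β^4 ≥ 5/8, giving β ≥ (5/8)^(1/4) ≈ 0.889.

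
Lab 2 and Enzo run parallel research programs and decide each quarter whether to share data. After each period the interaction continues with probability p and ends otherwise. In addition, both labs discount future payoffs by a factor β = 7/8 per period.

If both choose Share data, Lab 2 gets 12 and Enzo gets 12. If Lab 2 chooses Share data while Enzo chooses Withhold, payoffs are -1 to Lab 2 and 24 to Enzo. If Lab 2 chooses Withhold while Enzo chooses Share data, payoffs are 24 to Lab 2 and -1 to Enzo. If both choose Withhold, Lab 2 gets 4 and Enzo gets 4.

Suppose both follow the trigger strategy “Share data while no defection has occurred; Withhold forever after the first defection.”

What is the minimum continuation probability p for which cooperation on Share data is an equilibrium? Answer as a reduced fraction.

24/35

With continuation probability p and discount β, the effective per-period discount factor is βp.
Grim-trigger IC: βp ≥ (24−12)/(24−4) = 3/5.
So p ≥ (3/5)/(7/8) = 24/35.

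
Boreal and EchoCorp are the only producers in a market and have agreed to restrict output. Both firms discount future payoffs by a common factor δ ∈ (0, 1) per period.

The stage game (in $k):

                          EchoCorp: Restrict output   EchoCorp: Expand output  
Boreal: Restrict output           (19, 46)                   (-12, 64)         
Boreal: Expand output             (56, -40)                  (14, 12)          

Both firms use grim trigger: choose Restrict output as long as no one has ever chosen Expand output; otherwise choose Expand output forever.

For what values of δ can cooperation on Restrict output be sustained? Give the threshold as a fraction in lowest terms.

For Boreal: deviation gain 56−19 = 37, per-period punishment loss 19−14 = 5. IC gives δ ≥ 37/42.
For EchoCorp: gain 18, loss 34 per period, so δ ≥ 18/52 = 9/26.
The tighter constraint is Boreal's, so cooperation needs δ ≥ 37/42.

37/42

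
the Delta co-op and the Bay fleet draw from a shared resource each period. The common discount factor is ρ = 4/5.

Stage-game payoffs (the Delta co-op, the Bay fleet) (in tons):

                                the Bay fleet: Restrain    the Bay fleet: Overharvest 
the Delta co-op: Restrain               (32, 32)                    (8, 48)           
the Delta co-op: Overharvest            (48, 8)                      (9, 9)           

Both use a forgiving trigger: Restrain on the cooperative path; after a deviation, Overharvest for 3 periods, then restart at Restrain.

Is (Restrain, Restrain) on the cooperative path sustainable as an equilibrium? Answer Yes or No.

A one-shot deviation gives 48 now, then 9 for 3 periods, then back to 32.
Gain from deviating: (48−32) today; loss: (32−9) in each of the next 3 periods.
No-deviation condition: (32−9)(ρ+…+ρ^3) ≥ 48−32, i.e. ρ+…+ρ^3 ≥ 16/23.
At ρ = 4/5: ρ+…+ρ^3 = 1.9520 ≥ 0.6957.
So cooperation is sustainable.

Yes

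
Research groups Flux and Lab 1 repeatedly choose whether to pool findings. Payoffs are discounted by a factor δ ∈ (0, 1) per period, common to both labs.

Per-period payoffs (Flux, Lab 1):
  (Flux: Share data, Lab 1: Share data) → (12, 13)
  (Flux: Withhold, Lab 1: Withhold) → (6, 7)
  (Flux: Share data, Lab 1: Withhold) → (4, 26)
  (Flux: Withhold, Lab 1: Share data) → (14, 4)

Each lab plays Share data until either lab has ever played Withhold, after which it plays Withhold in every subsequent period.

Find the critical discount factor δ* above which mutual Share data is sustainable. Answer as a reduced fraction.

For Flux: deviation gain 14−12 = 2, per-period punishment loss 12−6 = 6. IC gives δ ≥ 2/8 = 1/4.
For Lab 1: gain 13, loss 6 per period, so δ ≥ 13/19.
The tighter constraint is Lab 1's, so cooperation needs δ ≥ 13/19.

13/19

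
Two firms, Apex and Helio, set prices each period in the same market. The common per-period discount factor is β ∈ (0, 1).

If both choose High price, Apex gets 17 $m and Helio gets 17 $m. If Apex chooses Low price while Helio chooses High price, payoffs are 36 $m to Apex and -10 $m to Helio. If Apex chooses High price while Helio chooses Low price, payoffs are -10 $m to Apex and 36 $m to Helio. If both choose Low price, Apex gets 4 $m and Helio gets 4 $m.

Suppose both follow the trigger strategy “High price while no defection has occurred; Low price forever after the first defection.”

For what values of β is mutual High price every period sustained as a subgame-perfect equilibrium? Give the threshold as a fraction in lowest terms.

19/32

Cooperation forever yields 17 each period: 17/(1−β).
Deviating yields 36 once, then 4 forever: 36 + 4β/(1−β).
No profitable deviation requires 17/(1−β) ≥ 36 + 4β/(1−β).
Multiplying by (1−β): 17 ≥ 36(1−β) + 4β = 36 − 32β.
So 32β ≥ 19, i.e. β ≥ 19/32.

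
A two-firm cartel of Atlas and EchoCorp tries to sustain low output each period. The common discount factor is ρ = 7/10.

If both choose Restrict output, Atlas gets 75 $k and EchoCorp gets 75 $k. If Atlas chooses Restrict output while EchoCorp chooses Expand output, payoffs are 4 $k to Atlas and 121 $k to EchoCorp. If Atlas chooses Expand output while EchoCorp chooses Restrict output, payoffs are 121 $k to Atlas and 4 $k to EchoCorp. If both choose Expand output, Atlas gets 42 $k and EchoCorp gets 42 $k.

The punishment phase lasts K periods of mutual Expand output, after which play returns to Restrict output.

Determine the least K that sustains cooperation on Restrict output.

3

No profitable deviation requires (75−42)(ρ+…+ρ^K) ≥ 121−75, i.e. ρ+…+ρ^K ≥ 46/33 ≈ 1.3939.
With ρ = 7/10, the partial sums are K=1: 0.7000, K=2: 1.1900, K=3: 1.5330.
K = 3 is the first length at which the sum reaches 1.3939.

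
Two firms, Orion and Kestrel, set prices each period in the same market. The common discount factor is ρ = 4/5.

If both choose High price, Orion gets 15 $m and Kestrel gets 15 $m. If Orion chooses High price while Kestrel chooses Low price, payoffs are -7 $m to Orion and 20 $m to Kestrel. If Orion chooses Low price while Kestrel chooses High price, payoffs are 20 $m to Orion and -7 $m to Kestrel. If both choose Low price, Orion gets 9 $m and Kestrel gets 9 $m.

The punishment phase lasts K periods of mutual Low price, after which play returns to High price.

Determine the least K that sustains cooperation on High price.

No profitable deviation requires (15−9)(ρ+…+ρ^K) ≥ 20−15, i.e. ρ+…+ρ^K ≥ 5/6 ≈ 0.8333.
With ρ = 4/5, the partial sums are K=1: 0.8000, K=2: 1.4400.
K = 2 is the first length at which the sum reaches 0.8333.

2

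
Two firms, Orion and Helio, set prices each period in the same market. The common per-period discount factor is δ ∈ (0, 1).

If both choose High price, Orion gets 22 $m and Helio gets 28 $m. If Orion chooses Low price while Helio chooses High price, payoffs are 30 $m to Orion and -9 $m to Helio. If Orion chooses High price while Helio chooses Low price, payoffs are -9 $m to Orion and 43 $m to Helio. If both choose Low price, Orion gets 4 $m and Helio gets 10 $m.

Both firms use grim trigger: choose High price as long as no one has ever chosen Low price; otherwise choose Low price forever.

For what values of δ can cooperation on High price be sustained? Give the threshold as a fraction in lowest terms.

Orion: cooperation gives 22 each period; deviation gives 30 once then 4 forever.
  22/(1−δ) ≥ 30 + 4δ/(1−δ) ⇒ δ ≥ 8/26 = 4/13.
Helio: cooperation gives 28 each period; deviation gives 43 once then 10 forever.
  δ ≥ 15/33 = 5/11.
Both must hold, so the binding constraint is Helio's: δ ≥ 5/11.

5/11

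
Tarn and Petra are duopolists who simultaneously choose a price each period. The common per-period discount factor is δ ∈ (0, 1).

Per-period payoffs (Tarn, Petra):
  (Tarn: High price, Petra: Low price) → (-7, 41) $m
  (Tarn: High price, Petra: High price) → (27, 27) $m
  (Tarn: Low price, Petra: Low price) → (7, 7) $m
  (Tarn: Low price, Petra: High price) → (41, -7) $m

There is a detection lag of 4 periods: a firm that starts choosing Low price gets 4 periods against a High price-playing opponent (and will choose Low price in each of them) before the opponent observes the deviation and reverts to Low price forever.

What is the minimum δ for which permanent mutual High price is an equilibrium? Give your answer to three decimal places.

The best deviation is to choose Low price for all 4 undetected periods, earning 41 each, then 7 forever once detected.
Deviation value: 41(1−δ^4)/(1−δ) + 7δ^4/(1−δ); cooperation value: 27/(1−δ).
IC: 27 ≥ 41(1−δ^4) + 7δ^4 = 41 − 34δ^4.
So δ^4 ≥ 14/34 = 7/17, giving δ ≥ (7/17)^(1/4) ≈ 0.801.

0.801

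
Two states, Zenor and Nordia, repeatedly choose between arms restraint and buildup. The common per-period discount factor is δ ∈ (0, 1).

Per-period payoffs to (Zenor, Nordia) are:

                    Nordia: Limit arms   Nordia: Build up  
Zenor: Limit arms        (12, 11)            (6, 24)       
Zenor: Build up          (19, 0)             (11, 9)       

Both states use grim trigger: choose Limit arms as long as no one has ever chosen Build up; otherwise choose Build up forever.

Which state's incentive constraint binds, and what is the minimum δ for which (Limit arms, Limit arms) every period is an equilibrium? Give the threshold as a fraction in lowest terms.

Zenor; δ ≥ 7/8

Zenor: cooperation gives 12 each period; deviation gives 19 once then 11 forever.
  12/(1−δ) ≥ 19 + 11δ/(1−δ) ⇒ δ ≥ 7/8.
Nordia: cooperation gives 11 each period; deviation gives 24 once then 9 forever.
  δ ≥ 13/15.
Both must hold, so the binding constraint is Zenor's: δ ≥ 7/8.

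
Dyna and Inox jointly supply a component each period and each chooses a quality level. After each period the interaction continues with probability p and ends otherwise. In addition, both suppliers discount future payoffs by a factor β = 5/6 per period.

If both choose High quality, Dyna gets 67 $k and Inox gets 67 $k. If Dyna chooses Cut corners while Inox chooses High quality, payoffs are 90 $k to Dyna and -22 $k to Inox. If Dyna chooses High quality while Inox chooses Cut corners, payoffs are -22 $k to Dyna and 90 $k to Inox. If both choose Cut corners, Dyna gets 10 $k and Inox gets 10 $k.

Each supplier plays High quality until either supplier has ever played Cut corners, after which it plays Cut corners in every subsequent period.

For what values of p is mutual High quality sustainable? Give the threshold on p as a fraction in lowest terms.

69/200

With continuation probability p and discount β, the effective per-period discount factor is βp.
Grim-trigger IC: βp ≥ (90−67)/(90−10) = 23/80.
So p ≥ (23/80)/(5/6) = 69/200.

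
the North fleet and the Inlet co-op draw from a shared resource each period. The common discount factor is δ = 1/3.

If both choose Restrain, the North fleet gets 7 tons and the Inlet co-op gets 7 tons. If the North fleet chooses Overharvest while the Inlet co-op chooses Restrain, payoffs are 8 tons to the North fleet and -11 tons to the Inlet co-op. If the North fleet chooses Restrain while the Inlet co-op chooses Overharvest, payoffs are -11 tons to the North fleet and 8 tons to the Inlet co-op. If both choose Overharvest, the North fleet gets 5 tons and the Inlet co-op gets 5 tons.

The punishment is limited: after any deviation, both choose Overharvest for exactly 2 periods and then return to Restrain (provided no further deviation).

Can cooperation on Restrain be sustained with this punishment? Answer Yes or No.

No

Comparing payoff streams over the 3 periods until play realigns: cooperate → 7(1+δ+…+δ^2); deviate → 8 + 5(δ+…+δ^2).
Cooperation is sustained iff (7−5)(δ+…+δ^2) ≥ 8−7.
δ+…+δ^2 = 1/3·(1−(1/3)^2)/(1−1/3) = 0.4444, and (8−7)/(7−5) = 0.5000.
0.4444 < 0.5000, so cooperation is not sustainable.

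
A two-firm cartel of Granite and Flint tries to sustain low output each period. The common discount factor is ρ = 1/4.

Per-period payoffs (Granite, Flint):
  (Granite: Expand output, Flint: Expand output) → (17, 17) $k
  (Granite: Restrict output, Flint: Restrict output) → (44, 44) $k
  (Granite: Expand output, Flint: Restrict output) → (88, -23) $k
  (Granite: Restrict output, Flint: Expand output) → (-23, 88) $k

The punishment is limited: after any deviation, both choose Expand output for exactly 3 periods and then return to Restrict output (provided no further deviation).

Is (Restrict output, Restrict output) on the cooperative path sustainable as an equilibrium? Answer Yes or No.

No

IC: ρ+…+ρ^3 ≥ (88−44)/(44−17) = 44/27.
At ρ = 1/4: partial sum = 0.3281 < 1.6296. Cooperation not sustainable.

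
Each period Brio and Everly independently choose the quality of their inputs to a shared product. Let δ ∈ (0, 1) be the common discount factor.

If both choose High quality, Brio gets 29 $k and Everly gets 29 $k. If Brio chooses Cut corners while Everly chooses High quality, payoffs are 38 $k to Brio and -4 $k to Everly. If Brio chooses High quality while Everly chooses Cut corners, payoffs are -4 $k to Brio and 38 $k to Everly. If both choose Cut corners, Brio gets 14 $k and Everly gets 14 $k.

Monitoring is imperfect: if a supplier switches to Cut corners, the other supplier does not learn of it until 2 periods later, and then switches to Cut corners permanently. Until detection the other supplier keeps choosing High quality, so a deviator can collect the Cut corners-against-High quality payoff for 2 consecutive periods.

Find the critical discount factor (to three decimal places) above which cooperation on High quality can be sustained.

0.612

A deviator earns 38 for 2 periods, then 14 forever; cooperating earns 29 forever. Multiplying the IC by (1−δ):
29 ≥ 38(1−δ^2) + 14δ^2, so 24·δ^2 ≥ 9 and δ^2 ≥ 3/8.
δ ≥ (3/8)^(1/2) ≈ 0.612.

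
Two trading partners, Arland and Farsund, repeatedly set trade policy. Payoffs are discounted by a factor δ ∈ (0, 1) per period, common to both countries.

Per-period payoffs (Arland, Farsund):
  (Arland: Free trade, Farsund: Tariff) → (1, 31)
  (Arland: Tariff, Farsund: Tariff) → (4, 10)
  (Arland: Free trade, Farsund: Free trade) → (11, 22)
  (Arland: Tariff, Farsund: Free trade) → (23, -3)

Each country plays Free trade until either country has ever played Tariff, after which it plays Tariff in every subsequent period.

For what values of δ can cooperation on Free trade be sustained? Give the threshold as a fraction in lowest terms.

12/19

Arland's threshold: (23−11)/(23−4) = 12/19.
Farsund's threshold: (31−22)/(31−10) = 3/7.
12/19 > 3/7, so Arland binds and δ* = 12/19.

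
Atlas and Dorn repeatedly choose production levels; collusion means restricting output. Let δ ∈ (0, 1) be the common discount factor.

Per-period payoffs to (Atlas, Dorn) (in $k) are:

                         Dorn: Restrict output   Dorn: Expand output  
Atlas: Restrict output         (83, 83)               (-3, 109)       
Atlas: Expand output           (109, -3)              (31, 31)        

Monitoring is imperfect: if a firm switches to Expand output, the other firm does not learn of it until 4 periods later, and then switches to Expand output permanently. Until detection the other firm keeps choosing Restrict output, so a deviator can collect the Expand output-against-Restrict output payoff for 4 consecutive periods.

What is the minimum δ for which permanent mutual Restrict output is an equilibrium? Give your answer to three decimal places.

0.760

Deviating for the 4 undetected periods gains 109−83 = 26 per period over cooperation, then loses 83−31 = 52 per period forever once punishment starts.
Gain: 26(1 + δ + … + δ^3); loss: 52·δ^4/(1−δ).
No profitable deviation ⇔ 26(1−δ^4) ≤ 52·δ^4, i.e. δ^4 ≥ 26/(26+52) = 1/3.
Hence δ ≥ (1/3)^(1/4) ≈ 0.760.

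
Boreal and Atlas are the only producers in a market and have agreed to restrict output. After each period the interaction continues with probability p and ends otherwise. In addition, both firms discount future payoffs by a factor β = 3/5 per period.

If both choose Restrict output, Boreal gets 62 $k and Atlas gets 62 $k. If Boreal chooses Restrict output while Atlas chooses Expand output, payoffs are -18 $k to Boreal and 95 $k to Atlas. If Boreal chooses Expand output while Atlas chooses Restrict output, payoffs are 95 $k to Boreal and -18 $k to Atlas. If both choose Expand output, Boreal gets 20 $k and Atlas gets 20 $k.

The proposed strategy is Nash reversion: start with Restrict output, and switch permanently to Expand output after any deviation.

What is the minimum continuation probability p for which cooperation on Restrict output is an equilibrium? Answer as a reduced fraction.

Expected continuation weight on next period's payoff is β·p = 3/5·p, which plays the role of the discount factor.
Cooperation requires 3/5·p ≥ (95−62)/(95−20) = 11/25, hence p ≥ 11/15.

11/15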